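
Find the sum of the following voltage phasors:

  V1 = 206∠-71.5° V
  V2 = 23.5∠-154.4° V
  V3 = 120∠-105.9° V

Step 1 — Convert each phasor to rectangular form:
  V1 = 206·(cos(-71.5°) + j·sin(-71.5°)) = 65.36 - j195.4 V
  V2 = 23.5·(cos(-154.4°) + j·sin(-154.4°)) = -21.19 - j10.15 V
  V3 = 120·(cos(-105.9°) + j·sin(-105.9°)) = -32.88 - j115.4 V
Step 2 — Sum components: V_total = 11.3 - j320.9 V.
Step 3 — Convert to polar: |V_total| = 321.1 V, ∠V_total = -88.0°.

V_total = 321.1∠-88.0° V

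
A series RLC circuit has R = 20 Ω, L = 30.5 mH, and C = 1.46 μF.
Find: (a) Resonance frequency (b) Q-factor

Step 1 — Resonance condition Im(Z)=0 gives ω₀ = 1/√(LC).
Step 2 — ω₀ = 1/√(0.0305·1.46e-06) = 4739 rad/s.
Step 3 — f₀ = ω₀/(2π) = 754.2 Hz.
Step 4 — Series Q: Q = ω₀L/R = 4739·0.0305/20 = 7.227.

(a) f₀ = 754.2 Hz  (b) Q = 7.227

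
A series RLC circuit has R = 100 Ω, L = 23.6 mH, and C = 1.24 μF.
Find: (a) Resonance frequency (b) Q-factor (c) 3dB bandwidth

Step 1 — Resonance condition Im(Z)=0 gives ω₀ = 1/√(LC).
Step 2 — ω₀ = 1/√(0.0236·1.24e-06) = 5846 rad/s.
Step 3 — f₀ = ω₀/(2π) = 930.4 Hz.
Step 4 — Series Q: Q = ω₀L/R = 5846·0.0236/100 = 1.38.
Step 5 — 3dB bandwidth: Δω = ω₀/Q = 4237 rad/s; BW = Δω/(2π) = 674.4 Hz.

(a) f₀ = 930.4 Hz  (b) Q = 1.38  (c) BW = 674.4 Hz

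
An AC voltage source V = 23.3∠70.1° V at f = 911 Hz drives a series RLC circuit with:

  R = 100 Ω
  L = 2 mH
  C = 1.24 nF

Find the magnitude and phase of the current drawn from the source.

Step 1 — Angular frequency: ω = 2π·f = 2π·911 = 5724 rad/s.
Step 2 — Component impedances:
  R: Z = R = 100 Ω
  L: Z = jωL = j·5724·0.002 = 0 + j11.45 Ω
  C: Z = 1/(jωC) = -j/(ω·C) = 0 - j1.409e+05 Ω
Step 3 — Series combination: Z_total = R + L + C = 100 - j1.409e+05 Ω = 1.409e+05∠-90.0° Ω.
Step 4 — Source phasor: V = 23.3∠70.1° V = 7.931 + j21.91 V.
Step 5 — Ohm's law: I = V / Z_total = (7.931 + j21.91) / (100 - j1.409e+05) = -0.0001555 + j5.641e-05 A.
Step 6 — Convert to polar: |I| = 0.0001654 A, ∠I = 160.1°.

I = 0.0001654∠160.1° A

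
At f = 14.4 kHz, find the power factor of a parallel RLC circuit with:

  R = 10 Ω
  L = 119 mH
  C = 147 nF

Step 1 — Angular frequency: ω = 2π·f = 2π·1.44e+04 = 9.048e+04 rad/s.
Step 2 — Component impedances:
  R: Z = R = 10 Ω
  L: Z = jωL = j·9.048e+04·0.119 = 0 + j1.077e+04 Ω
  C: Z = 1/(jωC) = -j/(ω·C) = 0 - j75.19 Ω
Step 3 — Parallel combination: 1/Z_total = 1/R + 1/L + 1/C; Z_total = 9.829 - j1.298 Ω = 9.914∠-7.5° Ω.
Step 4 — Power factor: PF = cos(φ) = Re(Z)/|Z| = 9.829/9.914 = 0.9914.
Step 5 — Type: Im(Z) = -1.298 ⇒ leading (phase φ = -7.5°).

PF = 0.9914 (leading, φ = -7.5°)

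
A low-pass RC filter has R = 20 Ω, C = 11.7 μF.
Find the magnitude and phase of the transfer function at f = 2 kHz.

Step 1 — Angular frequency: ω = 2π·2000 = 1.257e+04 rad/s.
Step 2 — Transfer function: H(jω) = 1/(1 + jωRC).
Step 3 — Denominator: 1 + jωRC = 1 + j·1.257e+04·20·1.17e-05 = 1 + j2.941.
Step 4 — H = 0.1037 - j0.3048.
Step 5 — Magnitude: |H| = 0.322 (-9.8 dB); phase: φ = -71.2°.

|H| = 0.322 (-9.8 dB), φ = -71.2°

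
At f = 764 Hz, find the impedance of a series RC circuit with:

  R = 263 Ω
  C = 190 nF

Step 1 — Angular frequency: ω = 2π·f = 2π·764 = 4800 rad/s.
Step 2 — Component impedances:
  R: Z = R = 263 Ω
  C: Z = 1/(jωC) = -j/(ω·C) = 0 - j1096 Ω
Step 3 — Series combination: Z_total = R + C = 263 - j1096 Ω = 1128∠-76.5° Ω.

Z = 263 - j1096 Ω = 1128∠-76.5° Ω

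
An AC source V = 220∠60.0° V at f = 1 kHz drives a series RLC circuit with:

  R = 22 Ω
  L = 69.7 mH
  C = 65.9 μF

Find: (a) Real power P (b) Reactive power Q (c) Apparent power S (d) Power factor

Step 1 — Angular frequency: ω = 2π·f = 2π·1000 = 6283 rad/s.
Step 2 — Component impedances:
  R: Z = R = 22 Ω
  L: Z = jωL = j·6283·0.0697 = 0 + j437.9 Ω
  C: Z = 1/(jωC) = -j/(ω·C) = 0 - j2.415 Ω
Step 3 — Series combination: Z_total = R + L + C = 22 + j435.5 Ω = 436.1∠87.1° Ω.
Step 4 — Source phasor: V = 220∠60.0° V = 110 + j190.5 V.
Step 5 — Current: I = V / Z = 0.4491 - j0.2299 A = 0.5045∠-27.1° A.
Step 6 — Complex power: S = V·I* = 5.599 + j110.8 VA.
Step 7 — Real power: P = Re(S) = 5.599 W.
Step 8 — Reactive power: Q = Im(S) = 110.8 VAR.
Step 9 — Apparent power: |S| = 111 VA.
Step 10 — Power factor: PF = P/|S| = 0.05045 (lagging).

(a) P = 5.599 W  (b) Q = 110.8 VAR  (c) S = 111 VA  (d) PF = 0.05045 (lagging)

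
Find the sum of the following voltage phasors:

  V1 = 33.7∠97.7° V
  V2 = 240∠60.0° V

Step 1 — Convert each phasor to rectangular form:
  V1 = 33.7·(cos(97.7°) + j·sin(97.7°)) = -4.515 + j33.4 V
  V2 = 240·(cos(60.0°) + j·sin(60.0°)) = 120 + j207.8 V
Step 2 — Sum components: V_total = 115.5 + j241.2 V.
Step 3 — Convert to polar: |V_total| = 267.5 V, ∠V_total = 64.4°.

V_total = 267.5∠64.4° V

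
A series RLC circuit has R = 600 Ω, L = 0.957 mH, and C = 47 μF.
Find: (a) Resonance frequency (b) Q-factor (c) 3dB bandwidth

Step 1 — Resonance condition Im(Z)=0 gives ω₀ = 1/√(LC).
Step 2 — ω₀ = 1/√(0.000957·4.7e-05) = 4715 rad/s.
Step 3 — f₀ = ω₀/(2π) = 750.4 Hz.
Step 4 — Series Q: Q = ω₀L/R = 4715·0.000957/600 = 0.007521.
Step 5 — 3dB bandwidth: Δω = ω₀/Q = 6.27e+05 rad/s; BW = Δω/(2π) = 9.978e+04 Hz.

(a) f₀ = 750.4 Hz  (b) Q = 0.007521  (c) BW = 9.978e+04 Hz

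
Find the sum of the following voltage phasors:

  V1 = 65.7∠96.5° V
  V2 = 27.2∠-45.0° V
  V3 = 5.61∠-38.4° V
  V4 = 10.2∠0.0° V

Step 1 — Convert each phasor to rectangular form:
  V1 = 65.7·(cos(96.5°) + j·sin(96.5°)) = -7.437 + j65.28 V
  V2 = 27.2·(cos(-45.0°) + j·sin(-45.0°)) = 19.23 - j19.23 V
  V3 = 5.61·(cos(-38.4°) + j·sin(-38.4°)) = 4.397 - j3.485 V
  V4 = 10.2·(cos(0.0°) + j·sin(0.0°)) = 10.2 V
Step 2 — Sum components: V_total = 26.39 + j42.56 V.
Step 3 — Convert to polar: |V_total| = 50.08 V, ∠V_total = 58.2°.

V_total = 50.08∠58.2° V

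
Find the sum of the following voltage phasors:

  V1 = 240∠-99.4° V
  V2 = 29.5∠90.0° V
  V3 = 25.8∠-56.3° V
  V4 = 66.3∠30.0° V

Step 1 — Convert each phasor to rectangular form:
  V1 = 240·(cos(-99.4°) + j·sin(-99.4°)) = -39.2 - j236.8 V
  V2 = 29.5·(cos(90.0°) + j·sin(90.0°)) = 0 + j29.5 V
  V3 = 25.8·(cos(-56.3°) + j·sin(-56.3°)) = 14.31 - j21.46 V
  V4 = 66.3·(cos(30.0°) + j·sin(30.0°)) = 57.42 + j33.15 V
Step 2 — Sum components: V_total = 32.53 - j195.6 V.
Step 3 — Convert to polar: |V_total| = 198.3 V, ∠V_total = -80.6°.

V_total = 198.3∠-80.6° V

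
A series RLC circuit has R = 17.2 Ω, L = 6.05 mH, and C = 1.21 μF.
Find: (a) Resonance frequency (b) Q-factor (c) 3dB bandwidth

Step 1 — Resonance: ω₀ = 1/√(LC) = 1/√(0.00605·1.21e-06) = 1.169e+04 rad/s.
Step 2 — f₀ = ω₀/(2π) = 1860 Hz.
Step 3 — Series Q: Q = ω₀L/R = 1.169e+04·0.00605/17.2 = 4.111.
Step 4 — Bandwidth: Δω = ω₀/Q = 2843 rad/s; BW = Δω/(2π) = 452.5 Hz.

(a) f₀ = 1860 Hz  (b) Q = 4.111  (c) BW = 452.5 Hz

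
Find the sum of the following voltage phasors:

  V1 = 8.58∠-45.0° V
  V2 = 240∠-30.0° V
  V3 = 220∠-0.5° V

Step 1 — Convert each phasor to rectangular form:
  V1 = 8.58·(cos(-45.0°) + j·sin(-45.0°)) = 6.067 - j6.067 V
  V2 = 240·(cos(-30.0°) + j·sin(-30.0°)) = 207.8 - j120 V
  V3 = 220·(cos(-0.5°) + j·sin(-0.5°)) = 220 - j1.92 V
Step 2 — Sum components: V_total = 433.9 - j128 V.
Step 3 — Convert to polar: |V_total| = 452.4 V, ∠V_total = -16.4°.

V_total = 452.4∠-16.4° V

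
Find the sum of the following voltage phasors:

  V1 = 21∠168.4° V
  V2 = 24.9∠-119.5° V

Step 1 — Convert each phasor to rectangular form:
  V1 = 21·(cos(168.4°) + j·sin(168.4°)) = -20.57 + j4.223 V
  V2 = 24.9·(cos(-119.5°) + j·sin(-119.5°)) = -12.26 - j21.67 V
Step 2 — Sum components: V_total = -32.83 - j17.45 V.
Step 3 — Convert to polar: |V_total| = 37.18 V, ∠V_total = -152.0°.

V_total = 37.18∠-152.0° V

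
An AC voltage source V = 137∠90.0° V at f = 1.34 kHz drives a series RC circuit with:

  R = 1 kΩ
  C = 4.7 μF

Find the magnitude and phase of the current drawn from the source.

Step 1 — Angular frequency: ω = 2π·f = 2π·1340 = 8419 rad/s.
Step 2 — Component impedances:
  R: Z = R = 1000 Ω
  C: Z = 1/(jωC) = -j/(ω·C) = 0 - j25.27 Ω
Step 3 — Series combination: Z_total = R + C = 1000 - j25.27 Ω = 1000∠-1.4° Ω.
Step 4 — Source phasor: V = 137∠90.0° V = 0 + j137 V.
Step 5 — Ohm's law: I = V / Z_total = (0 + j137) / (1000 - j25.27) = -0.00346 + j0.1369 A.
Step 6 — Convert to polar: |I| = 0.137 A, ∠I = 91.4°.

I = 0.137∠91.4° A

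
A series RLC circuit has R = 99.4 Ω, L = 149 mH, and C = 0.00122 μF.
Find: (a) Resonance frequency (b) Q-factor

Step 1 — Resonance condition Im(Z)=0 gives ω₀ = 1/√(LC).
Step 2 — ω₀ = 1/√(0.149·1.22e-09) = 7.417e+04 rad/s.
Step 3 — f₀ = ω₀/(2π) = 1.18e+04 Hz.
Step 4 — Series Q: Q = ω₀L/R = 7.417e+04·0.149/99.4 = 111.2.

(a) f₀ = 1.18e+04 Hz  (b) Q = 111.2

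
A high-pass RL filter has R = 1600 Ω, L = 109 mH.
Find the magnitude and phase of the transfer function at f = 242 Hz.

Step 1 — Angular frequency: ω = 2π·242 = 1521 rad/s.
Step 2 — Transfer function: H(jω) = jωL/(R + jωL).
Step 3 — Numerator jωL = j·165.7; denominator R + jωL = 1600 + j165.7.
Step 4 — H = 0.01062 + j0.1025.
Step 5 — Magnitude: |H| = 0.103 (-19.7 dB); phase: φ = 84.1°.

|H| = 0.103 (-19.7 dB), φ = 84.1°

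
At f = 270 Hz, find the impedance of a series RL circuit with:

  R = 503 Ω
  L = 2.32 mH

Step 1 — Angular frequency: ω = 2π·f = 2π·270 = 1696 rad/s.
Step 2 — Component impedances:
  R: Z = R = 503 Ω
  L: Z = jωL = j·1696·0.00232 = 0 + j3.936 Ω
Step 3 — Series combination: Z_total = R + L = 503 + j3.936 Ω = 503∠0.4° Ω.

Z = 503 + j3.936 Ω = 503∠0.4° Ω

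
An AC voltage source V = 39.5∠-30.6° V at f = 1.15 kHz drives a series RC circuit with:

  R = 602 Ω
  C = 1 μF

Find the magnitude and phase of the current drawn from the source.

Step 1 — Angular frequency: ω = 2π·f = 2π·1150 = 7226 rad/s.
Step 2 — Component impedances:
  R: Z = R = 602 Ω
  C: Z = 1/(jωC) = -j/(ω·C) = 0 - j138.4 Ω
Step 3 — Series combination: Z_total = R + C = 602 - j138.4 Ω = 617.7∠-12.9° Ω.
Step 4 — Source phasor: V = 39.5∠-30.6° V = 34 - j20.11 V.
Step 5 — Ohm's law: I = V / Z_total = (34 - j20.11) / (602 - j138.4) = 0.06094 - j0.01939 A.
Step 6 — Convert to polar: |I| = 0.06395 A, ∠I = -17.7°.

I = 0.06395∠-17.7° A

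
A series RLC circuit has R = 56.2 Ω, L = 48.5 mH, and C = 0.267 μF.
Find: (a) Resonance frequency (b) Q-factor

Step 1 — Resonance condition Im(Z)=0 gives ω₀ = 1/√(LC).
Step 2 — ω₀ = 1/√(0.0485·2.67e-07) = 8788 rad/s.
Step 3 — f₀ = ω₀/(2π) = 1399 Hz.
Step 4 — Series Q: Q = ω₀L/R = 8788·0.0485/56.2 = 7.584.

(a) f₀ = 1399 Hz  (b) Q = 7.584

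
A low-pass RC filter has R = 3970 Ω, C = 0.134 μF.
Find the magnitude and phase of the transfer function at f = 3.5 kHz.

Step 1 — Angular frequency: ω = 2π·3500 = 2.199e+04 rad/s.
Step 2 — Transfer function: H(jω) = 1/(1 + jωRC).
Step 3 — Denominator: 1 + jωRC = 1 + j·2.199e+04·3970·1.34e-07 = 1 + j11.7.
Step 4 — H = 0.007254 - j0.08486.
Step 5 — Magnitude: |H| = 0.08517 (-21.4 dB); phase: φ = -85.1°.

|H| = 0.08517 (-21.4 dB), φ = -85.1°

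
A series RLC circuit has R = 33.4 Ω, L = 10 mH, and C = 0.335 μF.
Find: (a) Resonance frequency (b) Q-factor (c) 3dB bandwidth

Step 1 — Resonance condition Im(Z)=0 gives ω₀ = 1/√(LC).
Step 2 — ω₀ = 1/√(0.01·3.35e-07) = 1.728e+04 rad/s.
Step 3 — f₀ = ω₀/(2π) = 2750 Hz.
Step 4 — Series Q: Q = ω₀L/R = 1.728e+04·0.01/33.4 = 5.173.
Step 5 — 3dB bandwidth: Δω = ω₀/Q = 3340 rad/s; BW = Δω/(2π) = 531.6 Hz.

(a) f₀ = 2750 Hz  (b) Q = 5.173  (c) BW = 531.6 Hz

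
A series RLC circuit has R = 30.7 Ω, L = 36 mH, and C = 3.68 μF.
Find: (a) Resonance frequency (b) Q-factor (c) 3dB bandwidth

Step 1 — Resonance condition Im(Z)=0 gives ω₀ = 1/√(LC).
Step 2 — ω₀ = 1/√(0.036·3.68e-06) = 2747 rad/s.
Step 3 — f₀ = ω₀/(2π) = 437.3 Hz.
Step 4 — Series Q: Q = ω₀L/R = 2747·0.036/30.7 = 3.222.
Step 5 — 3dB bandwidth: Δω = ω₀/Q = 852.8 rad/s; BW = Δω/(2π) = 135.7 Hz.

(a) f₀ = 437.3 Hz  (b) Q = 3.222  (c) BW = 135.7 Hz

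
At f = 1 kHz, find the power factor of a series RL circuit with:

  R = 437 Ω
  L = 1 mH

Step 1 — Angular frequency: ω = 2π·f = 2π·1000 = 6283 rad/s.
Step 2 — Component impedances:
  R: Z = R = 437 Ω
  L: Z = jωL = j·6283·0.001 = 0 + j6.283 Ω
Step 3 — Series combination: Z_total = R + L = 437 + j6.283 Ω = 437∠0.8° Ω.
Step 4 — Power factor: PF = cos(φ) = Re(Z)/|Z| = 437/437.05 = 0.9999.
Step 5 — Type: Im(Z) = 6.283 ⇒ lagging (phase φ = 0.8°).

PF = 0.9999 (lagging, φ = 0.8°)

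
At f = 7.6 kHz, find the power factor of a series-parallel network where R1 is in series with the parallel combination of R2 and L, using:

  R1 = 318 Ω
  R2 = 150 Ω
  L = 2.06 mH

Step 1 — Angular frequency: ω = 2π·f = 2π·7600 = 4.775e+04 rad/s.
Step 2 — Component impedances:
  R1: Z = R = 318 Ω
  R2: Z = R = 150 Ω
  L: Z = jωL = j·4.775e+04·0.00206 = 0 + j98.37 Ω
Step 3 — Parallel branch: R2 || L = 1/(1/R2 + 1/L) = 45.11 + j68.79 Ω.
Step 4 — Series with R1: Z_total = R1 + (R2 || L) = 363.1 + j68.79 Ω = 369.6∠10.7° Ω.
Step 5 — Power factor: PF = cos(φ) = Re(Z)/|Z| = 363.11/369.57 = 0.9825.
Step 6 — Type: Im(Z) = 68.79 ⇒ lagging (phase φ = 10.7°).

PF = 0.9825 (lagging, φ = 10.7°)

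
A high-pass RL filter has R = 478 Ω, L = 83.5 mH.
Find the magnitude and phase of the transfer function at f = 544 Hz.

Step 1 — Angular frequency: ω = 2π·544 = 3418 rad/s.
Step 2 — Transfer function: H(jω) = jωL/(R + jωL).
Step 3 — Numerator jωL = j·285.4; denominator R + jωL = 478 + j285.4.
Step 4 — H = 0.2628 + j0.4402.
Step 5 — Magnitude: |H| = 0.5127 (-5.8 dB); phase: φ = 59.2°.

|H| = 0.5127 (-5.8 dB), φ = 59.2°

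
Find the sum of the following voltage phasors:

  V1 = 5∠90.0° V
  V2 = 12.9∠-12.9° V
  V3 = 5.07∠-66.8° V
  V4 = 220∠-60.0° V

Step 1 — Convert each phasor to rectangular form:
  V1 = 5·(cos(90.0°) + j·sin(90.0°)) = 0 + j5 V
  V2 = 12.9·(cos(-12.9°) + j·sin(-12.9°)) = 12.57 - j2.88 V
  V3 = 5.07·(cos(-66.8°) + j·sin(-66.8°)) = 1.997 - j4.66 V
  V4 = 220·(cos(-60.0°) + j·sin(-60.0°)) = 110 - j190.5 V
Step 2 — Sum components: V_total = 124.6 - j193.1 V.
Step 3 — Convert to polar: |V_total| = 229.8 V, ∠V_total = -57.2°.

V_total = 229.8∠-57.2° V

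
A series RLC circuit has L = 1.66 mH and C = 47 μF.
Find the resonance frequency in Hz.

Step 1 — Resonance condition Im(Z)=0 gives ω₀ = 1/√(LC).
Step 2 — ω₀ = 1/√(0.00166·4.7e-05) = 3580 rad/s.
Step 3 — f₀ = ω₀/(2π) = 569.8 Hz.

f₀ = 569.8 Hz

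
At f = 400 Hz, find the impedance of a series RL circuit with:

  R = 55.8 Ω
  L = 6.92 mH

Step 1 — Angular frequency: ω = 2π·f = 2π·400 = 2513 rad/s.
Step 2 — Component impedances:
  R: Z = R = 55.8 Ω
  L: Z = jωL = j·2513·0.00692 = 0 + j17.39 Ω
Step 3 — Series combination: Z_total = R + L = 55.8 + j17.39 Ω = 58.45∠17.3° Ω.

Z = 55.8 + j17.39 Ω = 58.45∠17.3° Ω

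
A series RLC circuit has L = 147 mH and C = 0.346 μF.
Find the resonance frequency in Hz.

Step 1 — Resonance condition Im(Z)=0 gives ω₀ = 1/√(LC).
Step 2 — ω₀ = 1/√(0.147·3.46e-07) = 4434 rad/s.
Step 3 — f₀ = ω₀/(2π) = 705.7 Hz.

f₀ = 705.7 Hz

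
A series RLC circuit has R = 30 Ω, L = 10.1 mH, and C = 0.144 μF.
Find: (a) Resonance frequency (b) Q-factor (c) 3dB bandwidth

Step 1 — Resonance: ω₀ = 1/√(LC) = 1/√(0.0101·1.44e-07) = 2.622e+04 rad/s.
Step 2 — f₀ = ω₀/(2π) = 4173 Hz.
Step 3 — Series Q: Q = ω₀L/R = 2.622e+04·0.0101/30 = 8.828.
Step 4 — Bandwidth: Δω = ω₀/Q = 2970 rad/s; BW = Δω/(2π) = 472.7 Hz.

(a) f₀ = 4173 Hz  (b) Q = 8.828  (c) BW = 472.7 Hz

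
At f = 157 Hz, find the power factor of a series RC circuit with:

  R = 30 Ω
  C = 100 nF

Step 1 — Angular frequency: ω = 2π·f = 2π·157 = 986.5 rad/s.
Step 2 — Component impedances:
  R: Z = R = 30 Ω
  C: Z = 1/(jωC) = -j/(ω·C) = 0 - j1.014e+04 Ω
Step 3 — Series combination: Z_total = R + C = 30 - j1.014e+04 Ω = 1.014e+04∠-89.8° Ω.
Step 4 — Power factor: PF = cos(φ) = Re(Z)/|Z| = 30/1.014e+04 = 0.002959.
Step 5 — Type: Im(Z) = -1.014e+04 ⇒ leading (phase φ = -89.8°).

PF = 0.002959 (leading, φ = -89.8°)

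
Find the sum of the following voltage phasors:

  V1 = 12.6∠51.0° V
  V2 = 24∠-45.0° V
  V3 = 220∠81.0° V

Step 1 — Convert each phasor to rectangular form:
  V1 = 12.6·(cos(51.0°) + j·sin(51.0°)) = 7.929 + j9.792 V
  V2 = 24·(cos(-45.0°) + j·sin(-45.0°)) = 16.97 - j16.97 V
  V3 = 220·(cos(81.0°) + j·sin(81.0°)) = 34.42 + j217.3 V
Step 2 — Sum components: V_total = 59.32 + j210.1 V.
Step 3 — Convert to polar: |V_total| = 218.3 V, ∠V_total = 74.2°.

V_total = 218.3∠74.2° V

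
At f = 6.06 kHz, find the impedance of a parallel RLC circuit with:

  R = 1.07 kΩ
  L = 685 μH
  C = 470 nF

Step 1 — Angular frequency: ω = 2π·f = 2π·6060 = 3.808e+04 rad/s.
Step 2 — Component impedances:
  R: Z = R = 1070 Ω
  L: Z = jωL = j·3.808e+04·0.000685 = 0 + j26.08 Ω
  C: Z = 1/(jωC) = -j/(ω·C) = 0 - j55.88 Ω
Step 3 — Parallel combination: 1/Z_total = 1/R + 1/L + 1/C; Z_total = 2.231 + j48.81 Ω = 48.86∠87.4° Ω.

Z = 2.231 + j48.81 Ω = 48.86∠87.4° Ω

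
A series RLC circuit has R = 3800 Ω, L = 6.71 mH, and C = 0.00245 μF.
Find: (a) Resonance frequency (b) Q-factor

Step 1 — Resonance condition Im(Z)=0 gives ω₀ = 1/√(LC).
Step 2 — ω₀ = 1/√(0.00671·2.45e-09) = 2.466e+05 rad/s.
Step 3 — f₀ = ω₀/(2π) = 3.925e+04 Hz.
Step 4 — Series Q: Q = ω₀L/R = 2.466e+05·0.00671/3800 = 0.4355.

(a) f₀ = 3.925e+04 Hz  (b) Q = 0.4355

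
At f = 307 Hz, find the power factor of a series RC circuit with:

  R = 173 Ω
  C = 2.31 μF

Step 1 — Angular frequency: ω = 2π·f = 2π·307 = 1929 rad/s.
Step 2 — Component impedances:
  R: Z = R = 173 Ω
  C: Z = 1/(jωC) = -j/(ω·C) = 0 - j224.4 Ω
Step 3 — Series combination: Z_total = R + C = 173 - j224.4 Ω = 283.4∠-52.4° Ω.
Step 4 — Power factor: PF = cos(φ) = Re(Z)/|Z| = 173/283.36 = 0.6105.
Step 5 — Type: Im(Z) = -224.4 ⇒ leading (phase φ = -52.4°).

PF = 0.6105 (leading, φ = -52.4°)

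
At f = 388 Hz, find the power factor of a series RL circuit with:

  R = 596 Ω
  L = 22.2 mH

Step 1 — Angular frequency: ω = 2π·f = 2π·388 = 2438 rad/s.
Step 2 — Component impedances:
  R: Z = R = 596 Ω
  L: Z = jωL = j·2438·0.0222 = 0 + j54.12 Ω
Step 3 — Series combination: Z_total = R + L = 596 + j54.12 Ω = 598.5∠5.2° Ω.
Step 4 — Power factor: PF = cos(φ) = Re(Z)/|Z| = 596/598.45 = 0.9959.
Step 5 — Type: Im(Z) = 54.12 ⇒ lagging (phase φ = 5.2°).

PF = 0.9959 (lagging, φ = 5.2°)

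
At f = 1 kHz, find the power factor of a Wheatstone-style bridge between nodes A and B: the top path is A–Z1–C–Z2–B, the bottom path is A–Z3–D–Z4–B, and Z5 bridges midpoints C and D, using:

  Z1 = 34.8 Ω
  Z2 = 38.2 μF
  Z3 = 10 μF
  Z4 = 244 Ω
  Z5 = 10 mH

Step 1 — Angular frequency: ω = 2π·f = 2π·1000 = 6283 rad/s.
Step 2 — Component impedances:
  Z1: Z = R = 34.8 Ω
  Z2: Z = 1/(jωC) = -j/(ω·C) = 0 - j4.166 Ω
  Z3: Z = 1/(jωC) = -j/(ω·C) = 0 - j15.92 Ω
  Z4: Z = R = 244 Ω
  Z5: Z = jωL = j·6283·0.01 = 0 + j62.83 Ω
Step 3 — Bridge requires nodal analysis (the Z5 bridge couples midpoints C and D, so the two paths cannot be reduced to a simple series/parallel combination). Setting node B to ground and injecting 1 A at node A, the 3-node admittance system at A, C, D solves to V_A = Z_AB = 20.37 + j8.681 Ω = 22.14∠23.1° Ω.
Step 4 — Power factor: PF = cos(φ) = Re(Z)/|Z| = 20.367/22.14 = 0.9199.
Step 5 — Type: Im(Z) = 8.681 ⇒ lagging (phase φ = 23.1°).

PF = 0.9199 (lagging, φ = 23.1°)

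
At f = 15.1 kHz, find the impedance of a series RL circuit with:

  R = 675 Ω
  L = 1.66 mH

Step 1 — Angular frequency: ω = 2π·f = 2π·1.51e+04 = 9.488e+04 rad/s.
Step 2 — Component impedances:
  R: Z = R = 675 Ω
  L: Z = jωL = j·9.488e+04·0.00166 = 0 + j157.5 Ω
Step 3 — Series combination: Z_total = R + L = 675 + j157.5 Ω = 693.1∠13.1° Ω.

Z = 675 + j157.5 Ω = 693.1∠13.1° Ω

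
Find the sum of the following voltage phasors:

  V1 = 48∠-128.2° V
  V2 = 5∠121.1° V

Step 1 — Convert each phasor to rectangular form:
  V1 = 48·(cos(-128.2°) + j·sin(-128.2°)) = -29.68 - j37.72 V
  V2 = 5·(cos(121.1°) + j·sin(121.1°)) = -2.583 + j4.281 V
Step 2 — Sum components: V_total = -32.27 - j33.44 V.
Step 3 — Convert to polar: |V_total| = 46.47 V, ∠V_total = -134.0°.

V_total = 46.47∠-134.0° V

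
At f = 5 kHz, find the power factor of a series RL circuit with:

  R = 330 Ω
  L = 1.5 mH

Step 1 — Angular frequency: ω = 2π·f = 2π·5000 = 3.142e+04 rad/s.
Step 2 — Component impedances:
  R: Z = R = 330 Ω
  L: Z = jωL = j·3.142e+04·0.0015 = 0 + j47.12 Ω
Step 3 — Series combination: Z_total = R + L = 330 + j47.12 Ω = 333.3∠8.1° Ω.
Step 4 — Power factor: PF = cos(φ) = Re(Z)/|Z| = 330/333.35 = 0.99.
Step 5 — Type: Im(Z) = 47.12 ⇒ lagging (phase φ = 8.1°).

PF = 0.99 (lagging, φ = 8.1°)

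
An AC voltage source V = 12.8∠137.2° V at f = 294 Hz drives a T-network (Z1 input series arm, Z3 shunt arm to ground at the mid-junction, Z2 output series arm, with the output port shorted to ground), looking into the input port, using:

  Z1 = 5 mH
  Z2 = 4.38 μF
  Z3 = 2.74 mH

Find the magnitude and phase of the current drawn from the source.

Step 1 — Angular frequency: ω = 2π·f = 2π·294 = 1847 rad/s.
Step 2 — Component impedances:
  Z1: Z = jωL = j·1847·0.005 = 0 + j9.236 Ω
  Z2: Z = 1/(jωC) = -j/(ω·C) = 0 - j123.6 Ω
  Z3: Z = jωL = j·1847·0.00274 = 0 + j5.061 Ω
Step 3 — With the output port shorted to ground, the output series arm Z2 runs from the junction to ground; the shunt arm Z3 also runs from the junction to ground. They appear in parallel: Z3 || Z2 = 0 + j5.278 Ω.
Step 4 — Series with input arm Z1: Z_in = Z1 + (Z3 || Z2) = 0 + j14.51 Ω = 14.51∠90.0° Ω.
Step 5 — Source phasor: V = 12.8∠137.2° V = -9.392 + j8.697 V.
Step 6 — Ohm's law: I = V / Z_total = (-9.392 + j8.697) / (0 + j14.51) = 0.5992 + j0.6471 A.
Step 7 — Convert to polar: |I| = 0.8819 A, ∠I = 47.2°.

I = 0.8819∠47.2° A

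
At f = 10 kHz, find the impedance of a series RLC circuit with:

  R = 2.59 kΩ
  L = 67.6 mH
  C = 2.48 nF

Step 1 — Angular frequency: ω = 2π·f = 2π·1e+04 = 6.283e+04 rad/s.
Step 2 — Component impedances:
  R: Z = R = 2590 Ω
  L: Z = jωL = j·6.283e+04·0.0676 = 0 + j4247 Ω
  C: Z = 1/(jωC) = -j/(ω·C) = 0 - j6418 Ω
Step 3 — Series combination: Z_total = R + L + C = 2590 - j2170 Ω = 3379∠-40.0° Ω.

Z = 2590 - j2170 Ω = 3379∠-40.0° Ω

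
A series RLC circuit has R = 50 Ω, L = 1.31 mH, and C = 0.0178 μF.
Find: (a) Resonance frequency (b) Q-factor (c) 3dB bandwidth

Step 1 — Resonance: ω₀ = 1/√(LC) = 1/√(0.00131·1.78e-08) = 2.071e+05 rad/s.
Step 2 — f₀ = ω₀/(2π) = 3.296e+04 Hz.
Step 3 — Series Q: Q = ω₀L/R = 2.071e+05·0.00131/50 = 5.426.
Step 4 — Bandwidth: Δω = ω₀/Q = 3.817e+04 rad/s; BW = Δω/(2π) = 6075 Hz.

(a) f₀ = 3.296e+04 Hz  (b) Q = 5.426  (c) BW = 6075 Hz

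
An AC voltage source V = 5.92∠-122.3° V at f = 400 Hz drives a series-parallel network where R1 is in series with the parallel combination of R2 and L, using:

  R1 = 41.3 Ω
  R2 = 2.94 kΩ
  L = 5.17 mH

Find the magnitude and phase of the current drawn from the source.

Step 1 — Angular frequency: ω = 2π·f = 2π·400 = 2513 rad/s.
Step 2 — Component impedances:
  R1: Z = R = 41.3 Ω
  R2: Z = R = 2940 Ω
  L: Z = jωL = j·2513·0.00517 = 0 + j12.99 Ω
Step 3 — Parallel branch: R2 || L = 1/(1/R2 + 1/L) = 0.05743 + j12.99 Ω.
Step 4 — Series with R1: Z_total = R1 + (R2 || L) = 41.36 + j12.99 Ω = 43.35∠17.4° Ω.
Step 5 — Source phasor: V = 5.92∠-122.3° V = -3.163 - j5.004 V.
Step 6 — Ohm's law: I = V / Z_total = (-3.163 - j5.004) / (41.36 + j12.99) = -0.1042 - j0.08825 A.
Step 7 — Convert to polar: |I| = 0.1366 A, ∠I = -139.7°.

I = 0.1366∠-139.7° A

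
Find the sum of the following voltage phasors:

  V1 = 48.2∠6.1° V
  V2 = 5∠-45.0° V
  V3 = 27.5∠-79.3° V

Step 1 — Convert each phasor to rectangular form:
  V1 = 48.2·(cos(6.1°) + j·sin(6.1°)) = 47.93 + j5.122 V
  V2 = 5·(cos(-45.0°) + j·sin(-45.0°)) = 3.536 - j3.536 V
  V3 = 27.5·(cos(-79.3°) + j·sin(-79.3°)) = 5.106 - j27.02 V
Step 2 — Sum components: V_total = 56.57 - j25.44 V.
Step 3 — Convert to polar: |V_total| = 62.02 V, ∠V_total = -24.2°.

V_total = 62.02∠-24.2° V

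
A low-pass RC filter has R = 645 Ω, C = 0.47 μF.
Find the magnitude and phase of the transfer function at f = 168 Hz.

Step 1 — Angular frequency: ω = 2π·168 = 1056 rad/s.
Step 2 — Transfer function: H(jω) = 1/(1 + jωRC).
Step 3 — Denominator: 1 + jωRC = 1 + j·1056·645·4.7e-07 = 1 + j0.32.
Step 4 — H = 0.9071 - j0.2903.
Step 5 — Magnitude: |H| = 0.9524 (-0.4 dB); phase: φ = -17.7°.

|H| = 0.9524 (-0.4 dB), φ = -17.7°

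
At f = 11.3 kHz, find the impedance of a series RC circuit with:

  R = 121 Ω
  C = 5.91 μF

Step 1 — Angular frequency: ω = 2π·f = 2π·1.13e+04 = 7.1e+04 rad/s.
Step 2 — Component impedances:
  R: Z = R = 121 Ω
  C: Z = 1/(jωC) = -j/(ω·C) = 0 - j2.383 Ω
Step 3 — Series combination: Z_total = R + C = 121 - j2.383 Ω = 121∠-1.1° Ω.

Z = 121 - j2.383 Ω = 121∠-1.1° Ω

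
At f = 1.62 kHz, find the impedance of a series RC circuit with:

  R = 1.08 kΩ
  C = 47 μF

Step 1 — Angular frequency: ω = 2π·f = 2π·1620 = 1.018e+04 rad/s.
Step 2 — Component impedances:
  R: Z = R = 1080 Ω
  C: Z = 1/(jωC) = -j/(ω·C) = 0 - j2.09 Ω
Step 3 — Series combination: Z_total = R + C = 1080 - j2.09 Ω = 1080∠-0.1° Ω.

Z = 1080 - j2.09 Ω = 1080∠-0.1° Ω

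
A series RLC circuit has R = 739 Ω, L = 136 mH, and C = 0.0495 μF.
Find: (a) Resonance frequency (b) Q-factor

Step 1 — Resonance condition Im(Z)=0 gives ω₀ = 1/√(LC).
Step 2 — ω₀ = 1/√(0.136·4.95e-08) = 1.219e+04 rad/s.
Step 3 — f₀ = ω₀/(2π) = 1940 Hz.
Step 4 — Series Q: Q = ω₀L/R = 1.219e+04·0.136/739 = 2.243.

(a) f₀ = 1940 Hz  (b) Q = 2.243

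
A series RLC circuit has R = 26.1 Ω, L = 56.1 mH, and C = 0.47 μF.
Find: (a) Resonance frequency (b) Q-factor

Step 1 — Resonance condition Im(Z)=0 gives ω₀ = 1/√(LC).
Step 2 — ω₀ = 1/√(0.0561·4.7e-07) = 6158 rad/s.
Step 3 — f₀ = ω₀/(2π) = 980.1 Hz.
Step 4 — Series Q: Q = ω₀L/R = 6158·0.0561/26.1 = 13.24.

(a) f₀ = 980.1 Hz  (b) Q = 13.24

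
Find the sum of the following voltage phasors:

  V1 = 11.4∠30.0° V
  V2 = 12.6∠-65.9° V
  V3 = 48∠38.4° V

Step 1 — Convert each phasor to rectangular form:
  V1 = 11.4·(cos(30.0°) + j·sin(30.0°)) = 9.873 + j5.7 V
  V2 = 12.6·(cos(-65.9°) + j·sin(-65.9°)) = 5.145 - j11.5 V
  V3 = 48·(cos(38.4°) + j·sin(38.4°)) = 37.62 + j29.82 V
Step 2 — Sum components: V_total = 52.63 + j24.01 V.
Step 3 — Convert to polar: |V_total| = 57.85 V, ∠V_total = 24.5°.

V_total = 57.85∠24.5° V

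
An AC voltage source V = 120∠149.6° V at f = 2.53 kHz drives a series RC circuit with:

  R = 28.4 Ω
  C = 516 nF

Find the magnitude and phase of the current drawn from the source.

Step 1 — Angular frequency: ω = 2π·f = 2π·2530 = 1.59e+04 rad/s.
Step 2 — Component impedances:
  R: Z = R = 28.4 Ω
  C: Z = 1/(jωC) = -j/(ω·C) = 0 - j121.9 Ω
Step 3 — Series combination: Z_total = R + C = 28.4 - j121.9 Ω = 125.2∠-76.9° Ω.
Step 4 — Source phasor: V = 120∠149.6° V = -103.5 + j60.72 V.
Step 5 — Ohm's law: I = V / Z_total = (-103.5 + j60.72) / (28.4 - j121.9) = -0.66 - j0.6952 A.
Step 6 — Convert to polar: |I| = 0.9586 A, ∠I = -133.5°.

I = 0.9586∠-133.5° A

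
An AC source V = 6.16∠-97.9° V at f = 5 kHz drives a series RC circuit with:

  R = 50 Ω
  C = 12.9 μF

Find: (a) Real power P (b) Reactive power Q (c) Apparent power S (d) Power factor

Step 1 — Angular frequency: ω = 2π·f = 2π·5000 = 3.142e+04 rad/s.
Step 2 — Component impedances:
  R: Z = R = 50 Ω
  C: Z = 1/(jωC) = -j/(ω·C) = 0 - j2.468 Ω
Step 3 — Series combination: Z_total = R + C = 50 - j2.468 Ω = 50.06∠-2.8° Ω.
Step 4 — Source phasor: V = 6.16∠-97.9° V = -0.8467 - j6.102 V.
Step 5 — Current: I = V / Z = -0.01088 - j0.1226 A = 0.1231∠-95.1° A.
Step 6 — Complex power: S = V·I* = 0.7571 - j0.03736 VA.
Step 7 — Real power: P = Re(S) = 0.7571 W.
Step 8 — Reactive power: Q = Im(S) = -0.03736 VAR.
Step 9 — Apparent power: |S| = 0.758 VA.
Step 10 — Power factor: PF = P/|S| = 0.9988 (leading).

(a) P = 0.7571 W  (b) Q = -0.03736 VAR  (c) S = 0.758 VA  (d) PF = 0.9988 (leading)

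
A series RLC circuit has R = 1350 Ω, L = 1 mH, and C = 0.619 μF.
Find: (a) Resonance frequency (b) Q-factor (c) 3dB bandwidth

Step 1 — Resonance condition Im(Z)=0 gives ω₀ = 1/√(LC).
Step 2 — ω₀ = 1/√(0.001·6.19e-07) = 4.019e+04 rad/s.
Step 3 — f₀ = ω₀/(2π) = 6397 Hz.
Step 4 — Series Q: Q = ω₀L/R = 4.019e+04·0.001/1350 = 0.02977.
Step 5 — 3dB bandwidth: Δω = ω₀/Q = 1.35e+06 rad/s; BW = Δω/(2π) = 2.149e+05 Hz.

(a) f₀ = 6397 Hz  (b) Q = 0.02977  (c) BW = 2.149e+05 Hz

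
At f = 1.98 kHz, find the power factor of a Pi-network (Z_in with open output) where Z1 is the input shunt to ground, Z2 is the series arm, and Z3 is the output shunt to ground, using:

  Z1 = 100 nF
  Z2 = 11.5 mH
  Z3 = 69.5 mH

Step 1 — Angular frequency: ω = 2π·f = 2π·1980 = 1.244e+04 rad/s.
Step 2 — Component impedances:
  Z1: Z = 1/(jωC) = -j/(ω·C) = 0 - j803.8 Ω
  Z2: Z = jωL = j·1.244e+04·0.0115 = 0 + j143.1 Ω
  Z3: Z = jωL = j·1.244e+04·0.0695 = 0 + j864.6 Ω
Step 3 — With open output, the series arm Z2 and the output shunt Z3 appear in series to ground: Z2 + Z3 = 0 + j1008 Ω.
Step 4 — Parallel with input shunt Z1: Z_in = Z1 || (Z2 + Z3) = 0 - j3973 Ω = 3973∠-90.0° Ω.
Step 5 — Power factor: PF = cos(φ) = Re(Z)/|Z| = 0/3973 = 0.
Step 6 — Type: Im(Z) = -3973 ⇒ leading (phase φ = -90.0°).

PF = 0 (leading, φ = -90.0°)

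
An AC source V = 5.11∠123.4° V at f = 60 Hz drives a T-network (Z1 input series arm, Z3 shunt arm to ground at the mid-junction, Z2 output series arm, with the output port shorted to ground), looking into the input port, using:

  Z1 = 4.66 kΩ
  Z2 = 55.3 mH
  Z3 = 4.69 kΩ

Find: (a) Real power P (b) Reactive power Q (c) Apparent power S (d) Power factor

Step 1 — Angular frequency: ω = 2π·f = 2π·60 = 377 rad/s.
Step 2 — Component impedances:
  Z1: Z = R = 4660 Ω
  Z2: Z = jωL = j·377·0.0553 = 0 + j20.85 Ω
  Z3: Z = R = 4690 Ω
Step 3 — With the output port shorted to ground, the output series arm Z2 runs from the junction to ground; the shunt arm Z3 also runs from the junction to ground. They appear in parallel: Z3 || Z2 = 0.09267 + j20.85 Ω.
Step 4 — Series with input arm Z1: Z_in = Z1 + (Z3 || Z2) = 4660 + j20.85 Ω = 4660∠0.3° Ω.
Step 5 — Source phasor: V = 5.11∠123.4° V = -2.813 + j4.266 V.
Step 6 — Current: I = V / Z = -0.0005995 + j0.0009181 A = 0.001097∠123.1° A.
Step 7 — Complex power: S = V·I* = 0.005603 + j2.507e-05 VA.
Step 8 — Real power: P = Re(S) = 0.005603 W.
Step 9 — Reactive power: Q = Im(S) = 2.507e-05 VAR.
Step 10 — Apparent power: |S| = 0.005603 VA.
Step 11 — Power factor: PF = P/|S| = 1 (lagging).

(a) P = 0.005603 W  (b) Q = 2.507e-05 VAR  (c) S = 0.005603 VA  (d) PF = 1 (lagging)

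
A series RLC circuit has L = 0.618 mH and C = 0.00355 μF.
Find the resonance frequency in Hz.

Step 1 — Resonance condition Im(Z)=0 gives ω₀ = 1/√(LC).
Step 2 — ω₀ = 1/√(0.000618·3.55e-09) = 6.751e+05 rad/s.
Step 3 — f₀ = ω₀/(2π) = 1.075e+05 Hz.

f₀ = 1.075e+05 Hz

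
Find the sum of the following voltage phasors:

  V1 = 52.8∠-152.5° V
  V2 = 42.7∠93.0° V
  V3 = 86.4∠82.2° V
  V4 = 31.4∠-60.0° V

Step 1 — Convert each phasor to rectangular form:
  V1 = 52.8·(cos(-152.5°) + j·sin(-152.5°)) = -46.83 - j24.38 V
  V2 = 42.7·(cos(93.0°) + j·sin(93.0°)) = -2.235 + j42.64 V
  V3 = 86.4·(cos(82.2°) + j·sin(82.2°)) = 11.73 + j85.6 V
  V4 = 31.4·(cos(-60.0°) + j·sin(-60.0°)) = 15.7 - j27.19 V
Step 2 — Sum components: V_total = -21.64 + j76.67 V.
Step 3 — Convert to polar: |V_total| = 79.66 V, ∠V_total = 105.8°.

V_total = 79.66∠105.8° V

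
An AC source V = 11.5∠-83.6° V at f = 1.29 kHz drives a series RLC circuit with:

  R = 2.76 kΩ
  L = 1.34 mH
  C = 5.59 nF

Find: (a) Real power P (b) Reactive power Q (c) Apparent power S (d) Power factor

Step 1 — Angular frequency: ω = 2π·f = 2π·1290 = 8105 rad/s.
Step 2 — Component impedances:
  R: Z = R = 2760 Ω
  L: Z = jωL = j·8105·0.00134 = 0 + j10.86 Ω
  C: Z = 1/(jωC) = -j/(ω·C) = 0 - j2.207e+04 Ω
Step 3 — Series combination: Z_total = R + L + C = 2760 - j2.206e+04 Ω = 2.223e+04∠-82.9° Ω.
Step 4 — Source phasor: V = 11.5∠-83.6° V = 1.282 - j11.43 V.
Step 5 — Current: I = V / Z = 0.0005172 - j6.603e-06 A = 0.0005173∠-0.7° A.
Step 6 — Complex power: S = V·I* = 0.0007385 - j0.005903 VA.
Step 7 — Real power: P = Re(S) = 0.0007385 W.
Step 8 — Reactive power: Q = Im(S) = -0.005903 VAR.
Step 9 — Apparent power: |S| = 0.005949 VA.
Step 10 — Power factor: PF = P/|S| = 0.1241 (leading).

(a) P = 0.0007385 W  (b) Q = -0.005903 VAR  (c) S = 0.005949 VA  (d) PF = 0.1241 (leading)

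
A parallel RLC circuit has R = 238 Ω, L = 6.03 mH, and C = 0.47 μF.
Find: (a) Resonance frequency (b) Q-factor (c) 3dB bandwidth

Step 1 — Resonance: ω₀ = 1/√(LC) = 1/√(0.00603·4.7e-07) = 1.878e+04 rad/s.
Step 2 — f₀ = ω₀/(2π) = 2990 Hz.
Step 3 — Parallel Q: Q = R/(ω₀L) = 238/(1.878e+04·0.00603) = 2.101.
Step 4 — Bandwidth: Δω = ω₀/Q = 8940 rad/s; BW = Δω/(2π) = 1423 Hz.

(a) f₀ = 2990 Hz  (b) Q = 2.101  (c) BW = 1423 Hz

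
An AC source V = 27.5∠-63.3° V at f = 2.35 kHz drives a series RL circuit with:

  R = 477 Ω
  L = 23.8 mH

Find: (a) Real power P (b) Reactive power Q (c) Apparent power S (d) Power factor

Step 1 — Angular frequency: ω = 2π·f = 2π·2350 = 1.477e+04 rad/s.
Step 2 — Component impedances:
  R: Z = R = 477 Ω
  L: Z = jωL = j·1.477e+04·0.0238 = 0 + j351.4 Ω
Step 3 — Series combination: Z_total = R + L = 477 + j351.4 Ω = 592.5∠36.4° Ω.
Step 4 — Source phasor: V = 27.5∠-63.3° V = 12.36 - j24.57 V.
Step 5 — Current: I = V / Z = -0.007805 - j0.04575 A = 0.04642∠-99.7° A.
Step 6 — Complex power: S = V·I* = 1.028 + j0.7571 VA.
Step 7 — Real power: P = Re(S) = 1.028 W.
Step 8 — Reactive power: Q = Im(S) = 0.7571 VAR.
Step 9 — Apparent power: |S| = 1.276 VA.
Step 10 — Power factor: PF = P/|S| = 0.8051 (lagging).

(a) P = 1.028 W  (b) Q = 0.7571 VAR  (c) S = 1.276 VA  (d) PF = 0.8051 (lagging)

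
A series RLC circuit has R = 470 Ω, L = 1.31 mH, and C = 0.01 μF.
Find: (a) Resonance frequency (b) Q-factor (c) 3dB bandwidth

Step 1 — Resonance: ω₀ = 1/√(LC) = 1/√(0.00131·1e-08) = 2.763e+05 rad/s.
Step 2 — f₀ = ω₀/(2π) = 4.397e+04 Hz.
Step 3 — Series Q: Q = ω₀L/R = 2.763e+05·0.00131/470 = 0.7701.
Step 4 — Bandwidth: Δω = ω₀/Q = 3.588e+05 rad/s; BW = Δω/(2π) = 5.71e+04 Hz.

(a) f₀ = 4.397e+04 Hz  (b) Q = 0.7701  (c) BW = 5.71e+04 Hz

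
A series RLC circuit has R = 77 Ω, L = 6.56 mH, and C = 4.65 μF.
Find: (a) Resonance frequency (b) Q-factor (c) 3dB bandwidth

Step 1 — Resonance: ω₀ = 1/√(LC) = 1/√(0.00656·4.65e-06) = 5726 rad/s.
Step 2 — f₀ = ω₀/(2π) = 911.3 Hz.
Step 3 — Series Q: Q = ω₀L/R = 5726·0.00656/77 = 0.4878.
Step 4 — Bandwidth: Δω = ω₀/Q = 1.174e+04 rad/s; BW = Δω/(2π) = 1868 Hz.

(a) f₀ = 911.3 Hz  (b) Q = 0.4878  (c) BW = 1868 Hz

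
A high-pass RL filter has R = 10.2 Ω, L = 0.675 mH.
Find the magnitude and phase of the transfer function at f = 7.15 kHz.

Step 1 — Angular frequency: ω = 2π·7150 = 4.492e+04 rad/s.
Step 2 — Transfer function: H(jω) = jωL/(R + jωL).
Step 3 — Numerator jωL = j·30.32; denominator R + jωL = 10.2 + j30.32.
Step 4 — H = 0.8984 + j0.3022.
Step 5 — Magnitude: |H| = 0.9478 (-0.5 dB); phase: φ = 18.6°.

|H| = 0.9478 (-0.5 dB), φ = 18.6°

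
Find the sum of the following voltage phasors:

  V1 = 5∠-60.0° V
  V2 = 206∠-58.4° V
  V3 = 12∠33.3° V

Step 1 — Convert each phasor to rectangular form:
  V1 = 5·(cos(-60.0°) + j·sin(-60.0°)) = 2.5 - j4.33 V
  V2 = 206·(cos(-58.4°) + j·sin(-58.4°)) = 107.9 - j175.5 V
  V3 = 12·(cos(33.3°) + j·sin(33.3°)) = 10.03 + j6.588 V
Step 2 — Sum components: V_total = 120.5 - j173.2 V.
Step 3 — Convert to polar: |V_total| = 211 V, ∠V_total = -55.2°.

V_total = 211∠-55.2° V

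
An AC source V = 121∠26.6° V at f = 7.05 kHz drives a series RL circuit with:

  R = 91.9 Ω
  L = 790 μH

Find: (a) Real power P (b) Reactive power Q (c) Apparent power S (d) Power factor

Step 1 — Angular frequency: ω = 2π·f = 2π·7050 = 4.43e+04 rad/s.
Step 2 — Component impedances:
  R: Z = R = 91.9 Ω
  L: Z = jωL = j·4.43e+04·0.00079 = 0 + j34.99 Ω
Step 3 — Series combination: Z_total = R + L = 91.9 + j34.99 Ω = 98.34∠20.8° Ω.
Step 4 — Source phasor: V = 121∠26.6° V = 108.2 + j54.18 V.
Step 5 — Current: I = V / Z = 1.224 + j0.1234 A = 1.23∠5.8° A.
Step 6 — Complex power: S = V·I* = 139.1 + j52.98 VA.
Step 7 — Real power: P = Re(S) = 139.1 W.
Step 8 — Reactive power: Q = Im(S) = 52.98 VAR.
Step 9 — Apparent power: |S| = 148.9 VA.
Step 10 — Power factor: PF = P/|S| = 0.9345 (lagging).

(a) P = 139.1 W  (b) Q = 52.98 VAR  (c) S = 148.9 VA  (d) PF = 0.9345 (lagging)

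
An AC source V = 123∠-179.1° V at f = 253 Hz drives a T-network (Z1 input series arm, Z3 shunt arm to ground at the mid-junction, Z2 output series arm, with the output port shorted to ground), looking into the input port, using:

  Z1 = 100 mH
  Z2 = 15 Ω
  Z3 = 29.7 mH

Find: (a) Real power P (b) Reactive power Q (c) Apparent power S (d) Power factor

Step 1 — Angular frequency: ω = 2π·f = 2π·253 = 1590 rad/s.
Step 2 — Component impedances:
  Z1: Z = jωL = j·1590·0.1 = 0 + j159 Ω
  Z2: Z = R = 15 Ω
  Z3: Z = jωL = j·1590·0.0297 = 0 + j47.21 Ω
Step 3 — With the output port shorted to ground, the output series arm Z2 runs from the junction to ground; the shunt arm Z3 also runs from the junction to ground. They appear in parallel: Z3 || Z2 = 13.62 + j4.329 Ω.
Step 4 — Series with input arm Z1: Z_in = Z1 + (Z3 || Z2) = 13.62 + j163.3 Ω = 163.9∠85.2° Ω.
Step 5 — Source phasor: V = 123∠-179.1° V = -123 - j1.932 V.
Step 6 — Current: I = V / Z = -0.07416 + j0.747 A = 0.7506∠95.7° A.
Step 7 — Complex power: S = V·I* = 7.677 + j92.01 VA.
Step 8 — Real power: P = Re(S) = 7.677 W.
Step 9 — Reactive power: Q = Im(S) = 92.01 VAR.
Step 10 — Apparent power: |S| = 92.33 VA.
Step 11 — Power factor: PF = P/|S| = 0.08315 (lagging).

(a) P = 7.677 W  (b) Q = 92.01 VAR  (c) S = 92.33 VA  (d) PF = 0.08315 (lagging)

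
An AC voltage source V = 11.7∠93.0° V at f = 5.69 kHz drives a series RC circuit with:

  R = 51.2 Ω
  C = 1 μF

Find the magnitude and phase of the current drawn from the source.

Step 1 — Angular frequency: ω = 2π·f = 2π·5690 = 3.575e+04 rad/s.
Step 2 — Component impedances:
  R: Z = R = 51.2 Ω
  C: Z = 1/(jωC) = -j/(ω·C) = 0 - j27.97 Ω
Step 3 — Series combination: Z_total = R + C = 51.2 - j27.97 Ω = 58.34∠-28.6° Ω.
Step 4 — Source phasor: V = 11.7∠93.0° V = -0.6123 + j11.68 V.
Step 5 — Ohm's law: I = V / Z_total = (-0.6123 + j11.68) / (51.2 - j27.97) = -0.1052 + j0.1707 A.
Step 6 — Convert to polar: |I| = 0.2005 A, ∠I = 121.6°.

I = 0.2005∠121.6° A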